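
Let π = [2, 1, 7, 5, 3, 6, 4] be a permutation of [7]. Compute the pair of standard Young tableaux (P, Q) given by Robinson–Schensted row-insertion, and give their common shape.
P = [1, 3, 4] / [2, 5, 6] / [7];  Q = [1, 3, 6] / [2, 4, 7] / [5];  common shape = (3, 3, 1)

Row-insert the values π_1, π_2, … into P one at a time, bumping the leftmost entry strictly greater than the inserted value down to the next row. The recording tableau Q records, in position (i, j), the step at which that cell was added to P.
  Insert 2 (step 1): P = [2];  Q = [1]
  Insert 1 (step 2): P = [1] / [2];  Q = [1] / [2]
  Insert 7 (step 3): P = [1, 7] / [2];  Q = [1, 3] / [2]
  Insert 5 (step 4): P = [1, 5] / [2, 7];  Q = [1, 3] / [2, 4]
  Insert 3 (step 5): P = [1, 3] / [2, 5] / [7];  Q = [1, 3] / [2, 4] / [5]
  Insert 6 (step 6): P = [1, 3, 6] / [2, 5] / [7];  Q = [1, 3, 6] / [2, 4] / [5]
  Insert 4 (step 7): P = [1, 3, 4] / [2, 5, 6] / [7];  Q = [1, 3, 6] / [2, 4, 7] / [5]
Final shape: (3, 3, 1).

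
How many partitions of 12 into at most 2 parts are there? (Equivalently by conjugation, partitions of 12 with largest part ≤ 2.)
p(12, parts ≤ 2) = 7

Partitions of 12 with all parts ≤ 2: 2+2+2+2+2+2, 2+2+2+2+2+1+1, 2+2+2+2+1+1+1+1, 2+2+2+1+1+1+1+1+1, 2+2+1+1+1+1+1+1+1+1, 2+1+1+1+1+1+1+1+1+1+1, 1+1+1+1+1+1+1+1+1+1+1+1. Count = 7.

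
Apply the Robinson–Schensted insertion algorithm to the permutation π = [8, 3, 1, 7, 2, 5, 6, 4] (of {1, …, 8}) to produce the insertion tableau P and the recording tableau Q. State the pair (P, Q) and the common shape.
P = [1, 2, 4, 6] / [3, 5] / [7] / [8];  Q = [1, 4, 6, 7] / [2, 5] / [3] / [8];  common shape = (4, 2, 1, 1)

Row-insert the values π_1, π_2, … into P one at a time, bumping the leftmost entry strictly greater than the inserted value down to the next row. The recording tableau Q records, in position (i, j), the step at which that cell was added to P.
  Insert 8 (step 1): P = [8];  Q = [1]
  Insert 3 (step 2): P = [3] / [8];  Q = [1] / [2]
  Insert 1 (step 3): P = [1] / [3] / [8];  Q = [1] / [2] / [3]
  Insert 7 (step 4): P = [1, 7] / [3] / [8];  Q = [1, 4] / [2] / [3]
  Insert 2 (step 5): P = [1, 2] / [3, 7] / [8];  Q = [1, 4] / [2, 5] / [3]
  Insert 5 (step 6): P = [1, 2, 5] / [3, 7] / [8];  Q = [1, 4, 6] / [2, 5] / [3]
  Insert 6 (step 7): P = [1, 2, 5, 6] / [3, 7] / [8];  Q = [1, 4, 6, 7] / [2, 5] / [3]
  Insert 4 (step 8): P = [1, 2, 4, 6] / [3, 5] / [7] / [8];  Q = [1, 4, 6, 7] / [2, 5] / [3] / [8]
Final shape: (4, 2, 1, 1).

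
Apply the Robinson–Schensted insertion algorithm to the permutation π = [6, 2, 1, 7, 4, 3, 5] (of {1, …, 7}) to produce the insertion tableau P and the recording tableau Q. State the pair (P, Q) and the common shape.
P = [1, 3, 5] / [2, 4] / [6, 7];  Q = [1, 4, 7] / [2, 5] / [3, 6];  common shape = (3, 2, 2)

Row-insert the values π_1, π_2, … into P one at a time, bumping the leftmost entry strictly greater than the inserted value down to the next row. The recording tableau Q records, in position (i, j), the step at which that cell was added to P.
  Insert 6 (step 1): P = [6];  Q = [1]
  Insert 2 (step 2): P = [2] / [6];  Q = [1] / [2]
  Insert 1 (step 3): P = [1] / [2] / [6];  Q = [1] / [2] / [3]
  Insert 7 (step 4): P = [1, 7] / [2] / [6];  Q = [1, 4] / [2] / [3]
  Insert 4 (step 5): P = [1, 4] / [2, 7] / [6];  Q = [1, 4] / [2, 5] / [3]
  Insert 3 (step 6): P = [1, 3] / [2, 4] / [6, 7];  Q = [1, 4] / [2, 5] / [3, 6]
  Insert 5 (step 7): P = [1, 3, 5] / [2, 4] / [6, 7];  Q = [1, 4, 7] / [2, 5] / [3, 6]
Final shape: (3, 2, 2).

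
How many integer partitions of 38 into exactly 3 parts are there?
p(38, 3 parts) = 120

Partitions of n into exactly k parts are in bijection with partitions of n − k into at most k parts (subtract 1 from each part). So p(38, exactly 3) = p(35, parts ≤ 3). Computing via the recurrence p(m, j) = p(m, j−1) + p(m−j, j) gives 120.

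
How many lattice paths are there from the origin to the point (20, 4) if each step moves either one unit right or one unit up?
Number of paths = 10626

A monotone lattice path from (0, 0) to (20, 4) consists of 20 east steps and 4 north steps in some order, so it is determined by which 20 of the 24 steps are east. The count is C(24, 20) = 10626.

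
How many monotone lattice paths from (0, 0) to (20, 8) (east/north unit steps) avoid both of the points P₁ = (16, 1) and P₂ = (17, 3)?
Number of paths = 3041511

Inclusion–exclusion. Total paths: C(28, 20) = 3108105. Through P₁: C(17, 16)·C(11, 4) = 5610. Through P₂: C(20, 17)·C(8, 3) = 63840. Since P₁ is strictly southwest of P₂, a monotone path through both must visit P₁ then P₂; paths through both = C(17, 16)·C(3, 1)·C(8, 3) = 2856. Avoid both = 3108105 − 5610 − 63840 + 2856 = 3041511.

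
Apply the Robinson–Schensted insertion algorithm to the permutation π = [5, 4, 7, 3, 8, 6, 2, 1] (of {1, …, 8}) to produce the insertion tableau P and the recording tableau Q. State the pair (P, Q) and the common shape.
P = [1, 6, 8] / [2, 7] / [3] / [4] / [5];  Q = [1, 3, 5] / [2, 6] / [4] / [7] / [8];  common shape = (3, 2, 1, 1, 1)

Row-insert the values π_1, π_2, … into P one at a time, bumping the leftmost entry strictly greater than the inserted value down to the next row. The recording tableau Q records, in position (i, j), the step at which that cell was added to P.
  Insert 5 (step 1): P = [5];  Q = [1]
  Insert 4 (step 2): P = [4] / [5];  Q = [1] / [2]
  Insert 7 (step 3): P = [4, 7] / [5];  Q = [1, 3] / [2]
  Insert 3 (step 4): P = [3, 7] / [4] / [5];  Q = [1, 3] / [2] / [4]
  Insert 8 (step 5): P = [3, 7, 8] / [4] / [5];  Q = [1, 3, 5] / [2] / [4]
  Insert 6 (step 6): P = [3, 6, 8] / [4, 7] / [5];  Q = [1, 3, 5] / [2, 6] / [4]
  Insert 2 (step 7): P = [2, 6, 8] / [3, 7] / [4] / [5];  Q = [1, 3, 5] / [2, 6] / [4] / [7]
  Insert 1 (step 8): P = [1, 6, 8] / [2, 7] / [3] / [4] / [5];  Q = [1, 3, 5] / [2, 6] / [4] / [7] / [8]
Final shape: (3, 2, 1, 1, 1).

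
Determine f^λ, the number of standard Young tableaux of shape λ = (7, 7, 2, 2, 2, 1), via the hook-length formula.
# SYT of shape (7, 7, 2, 2, 2, 1) = 138264672

Hook-length formula: f^λ = n! / Π hook(c), product over all cells c of the Young diagram. For λ = (7, 7, 2, 2, 2, 1), n = 21 boxes. Hook lengths by row (left-to-right, top-to-bottom): [12, 10, 6, 5, 4, 3, 2]; [11, 9, 5, 4, 3, 2, 1]; [5, 3]; [4, 2]; [3, 1]; [1]. Product of hooks = 369515520000. So f^λ = 21! / 369515520000 = 51090942171709440000 / 369515520000 = 138264672.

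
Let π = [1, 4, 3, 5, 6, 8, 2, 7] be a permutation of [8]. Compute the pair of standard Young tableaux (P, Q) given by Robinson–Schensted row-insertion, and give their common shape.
P = [1, 2, 5, 6, 7] / [3, 8] / [4];  Q = [1, 2, 4, 5, 6] / [3, 8] / [7];  common shape = (5, 2, 1)

Row-insert the values π_1, π_2, … into P one at a time, bumping the leftmost entry strictly greater than the inserted value down to the next row. The recording tableau Q records, in position (i, j), the step at which that cell was added to P.
  Insert 1 (step 1): P = [1];  Q = [1]
  Insert 4 (step 2): P = [1, 4];  Q = [1, 2]
  Insert 3 (step 3): P = [1, 3] / [4];  Q = [1, 2] / [3]
  Insert 5 (step 4): P = [1, 3, 5] / [4];  Q = [1, 2, 4] / [3]
  Insert 6 (step 5): P = [1, 3, 5, 6] / [4];  Q = [1, 2, 4, 5] / [3]
  Insert 8 (step 6): P = [1, 3, 5, 6, 8] / [4];  Q = [1, 2, 4, 5, 6] / [3]
  Insert 2 (step 7): P = [1, 2, 5, 6, 8] / [3] / [4];  Q = [1, 2, 4, 5, 6] / [3] / [7]
  Insert 7 (step 8): P = [1, 2, 5, 6, 7] / [3, 8] / [4];  Q = [1, 2, 4, 5, 6] / [3, 8] / [7]
Final shape: (5, 2, 1).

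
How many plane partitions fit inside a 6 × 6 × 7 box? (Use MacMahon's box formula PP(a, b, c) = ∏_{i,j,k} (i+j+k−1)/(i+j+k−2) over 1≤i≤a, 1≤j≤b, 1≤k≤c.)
PP(6, 6, 7) = 29706808370096

Evaluate the triple product over i = 1..6, j = 1..6, k = 1..7. The factors are (2/1) · (3/2) · (4/3) · (5/4) · (6/5) · (7/6) · (8/7) · (3/2) · … (252 factors total). The numerators and denominators telescope so the product is an integer; carrying out the multiplication exactly gives PP(6, 6, 7) = 29706808370096.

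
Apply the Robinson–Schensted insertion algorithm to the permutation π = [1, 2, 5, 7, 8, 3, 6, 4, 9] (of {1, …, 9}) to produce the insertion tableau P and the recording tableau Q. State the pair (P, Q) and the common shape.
P = [1, 2, 3, 4, 8, 9] / [5, 6] / [7];  Q = [1, 2, 3, 4, 5, 9] / [6, 7] / [8];  common shape = (6, 2, 1)

Row-insert the values π_1, π_2, … into P one at a time, bumping the leftmost entry strictly greater than the inserted value down to the next row. The recording tableau Q records, in position (i, j), the step at which that cell was added to P.
  Insert 1 (step 1): P = [1];  Q = [1]
  Insert 2 (step 2): P = [1, 2];  Q = [1, 2]
  Insert 5 (step 3): P = [1, 2, 5];  Q = [1, 2, 3]
  Insert 7 (step 4): P = [1, 2, 5, 7];  Q = [1, 2, 3, 4]
  Insert 8 (step 5): P = [1, 2, 5, 7, 8];  Q = [1, 2, 3, 4, 5]
  Insert 3 (step 6): P = [1, 2, 3, 7, 8] / [5];  Q = [1, 2, 3, 4, 5] / [6]
  Insert 6 (step 7): P = [1, 2, 3, 6, 8] / [5, 7];  Q = [1, 2, 3, 4, 5] / [6, 7]
  Insert 4 (step 8): P = [1, 2, 3, 4, 8] / [5, 6] / [7];  Q = [1, 2, 3, 4, 5] / [6, 7] / [8]
  Insert 9 (step 9): P = [1, 2, 3, 4, 8, 9] / [5, 6] / [7];  Q = [1, 2, 3, 4, 5, 9] / [6, 7] / [8]
Final shape: (6, 2, 1).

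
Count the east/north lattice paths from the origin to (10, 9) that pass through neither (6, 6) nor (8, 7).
Number of paths = 38060

Inclusion–exclusion. Total paths: C(19, 10) = 92378. Through P₁: C(12, 6)·C(7, 4) = 32340. Through P₂: C(15, 8)·C(4, 2) = 38610. Since P₁ is strictly southwest of P₂, a monotone path through both must visit P₁ then P₂; paths through both = C(12, 6)·C(3, 2)·C(4, 2) = 16632. Avoid both = 92378 − 32340 − 38610 + 16632 = 38060.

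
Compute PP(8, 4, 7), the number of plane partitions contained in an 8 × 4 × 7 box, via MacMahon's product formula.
PP(8, 4, 7) = 1318349483880

Evaluate the triple product over i = 1..8, j = 1..4, k = 1..7. The factors are (2/1) · (3/2) · (4/3) · (5/4) · (6/5) · (7/6) · (8/7) · (3/2) · … (224 factors total). The numerators and denominators telescope so the product is an integer; carrying out the multiplication exactly gives PP(8, 4, 7) = 1318349483880.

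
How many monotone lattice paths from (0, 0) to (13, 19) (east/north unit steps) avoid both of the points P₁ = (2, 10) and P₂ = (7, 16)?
Number of paths = 318256380

Inclusion–exclusion. Total paths: C(32, 13) = 347373600. Through P₁: C(12, 2)·C(20, 11) = 11085360. Through P₂: C(23, 7)·C(9, 6) = 20593188. Since P₁ is strictly southwest of P₂, a monotone path through both must visit P₁ then P₂; paths through both = C(12, 2)·C(11, 5)·C(9, 6) = 2561328. Avoid both = 347373600 − 11085360 − 20593188 + 2561328 = 318256380.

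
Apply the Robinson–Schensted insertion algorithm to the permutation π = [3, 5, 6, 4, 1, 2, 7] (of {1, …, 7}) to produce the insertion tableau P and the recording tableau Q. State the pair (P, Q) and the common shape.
P = [1, 2, 6, 7] / [3, 4] / [5];  Q = [1, 2, 3, 7] / [4, 6] / [5];  common shape = (4, 2, 1)

Row-insert the values π_1, π_2, … into P one at a time, bumping the leftmost entry strictly greater than the inserted value down to the next row. The recording tableau Q records, in position (i, j), the step at which that cell was added to P.
  Insert 3 (step 1): P = [3];  Q = [1]
  Insert 5 (step 2): P = [3, 5];  Q = [1, 2]
  Insert 6 (step 3): P = [3, 5, 6];  Q = [1, 2, 3]
  Insert 4 (step 4): P = [3, 4, 6] / [5];  Q = [1, 2, 3] / [4]
  Insert 1 (step 5): P = [1, 4, 6] / [3] / [5];  Q = [1, 2, 3] / [4] / [5]
  Insert 2 (step 6): P = [1, 2, 6] / [3, 4] / [5];  Q = [1, 2, 3] / [4, 6] / [5]
  Insert 7 (step 7): P = [1, 2, 6, 7] / [3, 4] / [5];  Q = [1, 2, 3, 7] / [4, 6] / [5]
Final shape: (4, 2, 1).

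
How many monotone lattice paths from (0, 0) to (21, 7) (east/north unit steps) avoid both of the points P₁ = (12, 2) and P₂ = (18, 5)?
Number of paths = 741808

Inclusion–exclusion. Total paths: C(28, 21) = 1184040. Through P₁: C(14, 12)·C(14, 9) = 182182. Through P₂: C(23, 18)·C(5, 3) = 336490. Since P₁ is strictly southwest of P₂, a monotone path through both must visit P₁ then P₂; paths through both = C(14, 12)·C(9, 6)·C(5, 3) = 76440. Avoid both = 1184040 − 182182 − 336490 + 76440 = 741808.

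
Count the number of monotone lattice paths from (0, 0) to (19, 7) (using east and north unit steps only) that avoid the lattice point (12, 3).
Number of paths = 507650

Total paths from (0, 0) to (19, 7): C(26, 19) = 657800. Paths through (12, 3): (paths (0, 0) → (12, 3)) × (paths (12, 3) → (19, 7)) = C(15, 12) · C(11, 7) = 455 · 330 = 150150. Avoidance count = 657800 − 150150 = 507650.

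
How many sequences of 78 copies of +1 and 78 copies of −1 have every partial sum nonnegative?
C_78 = 73745243611532458459690151854647329239335600

These ballot sequences are counted by the Catalan number C_n = (1/(n + 1)) · C(2n, n). For n = 78: C_78 = (1/79) · C(156, 78) = 5825874245311064218315521996517139009907512400/79 = 73745243611532458459690151854647329239335600.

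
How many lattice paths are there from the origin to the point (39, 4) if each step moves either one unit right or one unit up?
Number of paths = 123410

A monotone lattice path from (0, 0) to (39, 4) consists of 39 east steps and 4 north steps in some order, so it is determined by which 39 of the 43 steps are east. The count is C(43, 39) = 123410.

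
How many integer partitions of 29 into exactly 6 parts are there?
p(29, 6 parts) = 454

Partitions of n into exactly k parts are in bijection with partitions of n − k into at most k parts (subtract 1 from each part). So p(29, exactly 6) = p(23, parts ≤ 6). Computing via the recurrence p(m, j) = p(m, j−1) + p(m−j, j) gives 454.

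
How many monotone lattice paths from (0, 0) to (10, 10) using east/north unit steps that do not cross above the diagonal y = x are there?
C_10 = 16796

These NE paths below the diagonal are counted by the Catalan number C_n = (1/(n + 1)) · C(2n, n). For n = 10: C_10 = (1/11) · C(20, 10) = 184756/11 = 16796.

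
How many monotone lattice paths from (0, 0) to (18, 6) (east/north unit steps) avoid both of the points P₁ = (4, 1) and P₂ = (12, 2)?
Number of paths = 66796

Inclusion–exclusion. Total paths: C(24, 18) = 134596. Through P₁: C(5, 4)·C(19, 14) = 58140. Through P₂: C(14, 12)·C(10, 6) = 19110. Since P₁ is strictly southwest of P₂, a monotone path through both must visit P₁ then P₂; paths through both = C(5, 4)·C(9, 8)·C(10, 6) = 9450. Avoid both = 134596 − 58140 − 19110 + 9450 = 66796.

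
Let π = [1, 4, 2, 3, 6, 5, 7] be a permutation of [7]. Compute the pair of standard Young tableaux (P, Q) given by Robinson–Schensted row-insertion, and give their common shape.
P = [1, 2, 3, 5, 7] / [4, 6];  Q = [1, 2, 4, 5, 7] / [3, 6];  common shape = (5, 2)

Row-insert the values π_1, π_2, … into P one at a time, bumping the leftmost entry strictly greater than the inserted value down to the next row. The recording tableau Q records, in position (i, j), the step at which that cell was added to P.
  Insert 1 (step 1): P = [1];  Q = [1]
  Insert 4 (step 2): P = [1, 4];  Q = [1, 2]
  Insert 2 (step 3): P = [1, 2] / [4];  Q = [1, 2] / [3]
  Insert 3 (step 4): P = [1, 2, 3] / [4];  Q = [1, 2, 4] / [3]
  Insert 6 (step 5): P = [1, 2, 3, 6] / [4];  Q = [1, 2, 4, 5] / [3]
  Insert 5 (step 6): P = [1, 2, 3, 5] / [4, 6];  Q = [1, 2, 4, 5] / [3, 6]
  Insert 7 (step 7): P = [1, 2, 3, 5, 7] / [4, 6];  Q = [1, 2, 4, 5, 7] / [3, 6]
Final shape: (5, 2).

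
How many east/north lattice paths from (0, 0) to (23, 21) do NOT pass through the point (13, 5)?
Number of paths = 1967105454600

Total paths from (0, 0) to (23, 21): C(44, 23) = 2012616400080. Paths through (13, 5): (paths (0, 0) → (13, 5)) × (paths (13, 5) → (23, 21)) = C(18, 13) · C(26, 10) = 8568 · 5311735 = 45510945480. Avoidance count = 2012616400080 − 45510945480 = 1967105454600.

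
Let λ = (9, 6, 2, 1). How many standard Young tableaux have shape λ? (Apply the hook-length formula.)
# SYT of shape (9, 6, 2, 1) = 1531530

Hook-length formula: f^λ = n! / Π hook(c), product over all cells c of the Young diagram. For λ = (9, 6, 2, 1), n = 18 boxes. Hook lengths by row (left-to-right, top-to-bottom): [12, 10, 8, 7, 6, 5, 3, 2, 1]; [8, 6, 4, 3, 2, 1]; [3, 1]; [1]. Product of hooks = 4180377600. So f^λ = 18! / 4180377600 = 6402373705728000 / 4180377600 = 1531530.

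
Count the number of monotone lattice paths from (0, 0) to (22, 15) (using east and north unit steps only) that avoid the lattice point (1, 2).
Number of paths = 6580248480

Total paths from (0, 0) to (22, 15): C(37, 22) = 9364199760. Paths through (1, 2): (paths (0, 0) → (1, 2)) × (paths (1, 2) → (22, 15)) = C(3, 1) · C(34, 21) = 3 · 927983760 = 2783951280. Avoidance count = 9364199760 − 2783951280 = 6580248480.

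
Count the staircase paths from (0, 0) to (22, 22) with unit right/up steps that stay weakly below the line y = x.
C_22 = 91482563640

These NE paths below the diagonal are counted by the Catalan number C_n = (1/(n + 1)) · C(2n, n). For n = 22: C_22 = (1/23) · C(44, 22) = 2104098963720/23 = 91482563640.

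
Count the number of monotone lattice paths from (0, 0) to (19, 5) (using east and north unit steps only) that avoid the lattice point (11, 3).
Number of paths = 26124

Total paths from (0, 0) to (19, 5): C(24, 19) = 42504. Paths through (11, 3): (paths (0, 0) → (11, 3)) × (paths (11, 3) → (19, 5)) = C(14, 11) · C(10, 8) = 364 · 45 = 16380. Avoidance count = 42504 − 16380 = 26124.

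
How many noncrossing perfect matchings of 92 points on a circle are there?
C_46 = 8740328711533173390046320

These noncrossing handshakes are counted by the Catalan number C_n = (1/(n + 1)) · C(2n, n). For n = 46: C_46 = (1/47) · C(92, 46) = 410795449442059149332177040/47 = 8740328711533173390046320.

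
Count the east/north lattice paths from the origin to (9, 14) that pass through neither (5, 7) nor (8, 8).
Number of paths = 487916

Inclusion–exclusion. Total paths: C(23, 9) = 817190. Through P₁: C(12, 5)·C(11, 4) = 261360. Through P₂: C(16, 8)·C(7, 1) = 90090. Since P₁ is strictly southwest of P₂, a monotone path through both must visit P₁ then P₂; paths through both = C(12, 5)·C(4, 3)·C(7, 1) = 22176. Avoid both = 817190 − 261360 − 90090 + 22176 = 487916.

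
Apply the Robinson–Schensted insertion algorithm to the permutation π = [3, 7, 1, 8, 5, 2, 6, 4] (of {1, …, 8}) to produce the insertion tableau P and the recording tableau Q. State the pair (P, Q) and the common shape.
P = [1, 2, 4] / [3, 5, 6] / [7, 8];  Q = [1, 2, 4] / [3, 5, 7] / [6, 8];  common shape = (3, 3, 2)

Row-insert the values π_1, π_2, … into P one at a time, bumping the leftmost entry strictly greater than the inserted value down to the next row. The recording tableau Q records, in position (i, j), the step at which that cell was added to P.
  Insert 3 (step 1): P = [3];  Q = [1]
  Insert 7 (step 2): P = [3, 7];  Q = [1, 2]
  Insert 1 (step 3): P = [1, 7] / [3];  Q = [1, 2] / [3]
  Insert 8 (step 4): P = [1, 7, 8] / [3];  Q = [1, 2, 4] / [3]
  Insert 5 (step 5): P = [1, 5, 8] / [3, 7];  Q = [1, 2, 4] / [3, 5]
  Insert 2 (step 6): P = [1, 2, 8] / [3, 5] / [7];  Q = [1, 2, 4] / [3, 5] / [6]
  Insert 6 (step 7): P = [1, 2, 6] / [3, 5, 8] / [7];  Q = [1, 2, 4] / [3, 5, 7] / [6]
  Insert 4 (step 8): P = [1, 2, 4] / [3, 5, 6] / [7, 8];  Q = [1, 2, 4] / [3, 5, 7] / [6, 8]
Final shape: (3, 3, 2).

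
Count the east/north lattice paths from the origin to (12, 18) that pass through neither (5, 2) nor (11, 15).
Number of paths = 52719376

Inclusion–exclusion. Total paths: C(30, 12) = 86493225. Through P₁: C(7, 5)·C(23, 7) = 5148297. Through P₂: C(26, 11)·C(4, 1) = 30904640. Since P₁ is strictly southwest of P₂, a monotone path through both must visit P₁ then P₂; paths through both = C(7, 5)·C(19, 6)·C(4, 1) = 2279088. Avoid both = 86493225 − 5148297 − 30904640 + 2279088 = 52719376.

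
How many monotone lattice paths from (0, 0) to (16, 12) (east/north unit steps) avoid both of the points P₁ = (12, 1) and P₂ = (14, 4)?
Number of paths = 30272160

Inclusion–exclusion. Total paths: C(28, 16) = 30421755. Through P₁: C(13, 12)·C(15, 4) = 17745. Through P₂: C(18, 14)·C(10, 2) = 137700. Since P₁ is strictly southwest of P₂, a monotone path through both must visit P₁ then P₂; paths through both = C(13, 12)·C(5, 2)·C(10, 2) = 5850. Avoid both = 30421755 − 17745 − 137700 + 5850 = 30272160.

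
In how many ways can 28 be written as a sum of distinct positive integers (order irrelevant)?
q(28) = 222

A partition into distinct parts is a strictly decreasing sequence summing to n. The recurrence d(n, m) = d(n, m−1) + d(n−m, m−1) (use part m at most once) with q(n) = d(n, n) gives q(28) = 222. (Euler's theorem: # distinct-part partitions = # odd-part partitions.)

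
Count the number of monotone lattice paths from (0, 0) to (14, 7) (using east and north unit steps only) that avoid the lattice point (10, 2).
Number of paths = 107964

Total paths from (0, 0) to (14, 7): C(21, 14) = 116280. Paths through (10, 2): (paths (0, 0) → (10, 2)) × (paths (10, 2) → (14, 7)) = C(12, 10) · C(9, 4) = 66 · 126 = 8316. Avoidance count = 116280 − 8316 = 107964.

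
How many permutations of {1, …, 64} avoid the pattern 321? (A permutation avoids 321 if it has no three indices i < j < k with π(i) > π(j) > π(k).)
C_64 = 368479169875816659479009042713546950

These 321-avoiding permutations are counted by the Catalan number C_n = (1/(n + 1)) · C(2n, n). For n = 64: C_64 = (1/65) · C(128, 64) = 23951146041928082866135587776380551750/65 = 368479169875816659479009042713546950.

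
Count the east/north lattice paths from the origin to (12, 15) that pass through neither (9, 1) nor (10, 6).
Number of paths = 16939920

Inclusion–exclusion. Total paths: C(27, 12) = 17383860. Through P₁: C(10, 9)·C(17, 3) = 6800. Through P₂: C(16, 10)·C(11, 2) = 440440. Since P₁ is strictly southwest of P₂, a monotone path through both must visit P₁ then P₂; paths through both = C(10, 9)·C(6, 1)·C(11, 2) = 3300. Avoid both = 17383860 − 6800 − 440440 + 3300 = 16939920.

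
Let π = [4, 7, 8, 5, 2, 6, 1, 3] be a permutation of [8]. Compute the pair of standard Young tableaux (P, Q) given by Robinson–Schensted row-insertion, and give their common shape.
P = [1, 3, 6] / [2, 5] / [4, 8] / [7];  Q = [1, 2, 3] / [4, 6] / [5, 8] / [7];  common shape = (3, 2, 2, 1)

Row-insert the values π_1, π_2, … into P one at a time, bumping the leftmost entry strictly greater than the inserted value down to the next row. The recording tableau Q records, in position (i, j), the step at which that cell was added to P.
  Insert 4 (step 1): P = [4];  Q = [1]
  Insert 7 (step 2): P = [4, 7];  Q = [1, 2]
  Insert 8 (step 3): P = [4, 7, 8];  Q = [1, 2, 3]
  Insert 5 (step 4): P = [4, 5, 8] / [7];  Q = [1, 2, 3] / [4]
  Insert 2 (step 5): P = [2, 5, 8] / [4] / [7];  Q = [1, 2, 3] / [4] / [5]
  Insert 6 (step 6): P = [2, 5, 6] / [4, 8] / [7];  Q = [1, 2, 3] / [4, 6] / [5]
  Insert 1 (step 7): P = [1, 5, 6] / [2, 8] / [4] / [7];  Q = [1, 2, 3] / [4, 6] / [5] / [7]
  Insert 3 (step 8): P = [1, 3, 6] / [2, 5] / [4, 8] / [7];  Q = [1, 2, 3] / [4, 6] / [5, 8] / [7]
Final shape: (3, 2, 2, 1).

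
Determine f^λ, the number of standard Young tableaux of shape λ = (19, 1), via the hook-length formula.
# SYT of shape (19, 1) = 19

Hook-length formula: f^λ = n! / Π hook(c), product over all cells c of the Young diagram. For λ = (19, 1), n = 20 boxes. Hook lengths by row (left-to-right, top-to-bottom): [20, 18, 17, 16, 15, 14, 13, 12, 11, 10, 9, 8, 7, 6, 5, 4, 3, 2, 1]; [1]. Product of hooks = 128047474114560000. So f^λ = 20! / 128047474114560000 = 2432902008176640000 / 128047474114560000 = 19.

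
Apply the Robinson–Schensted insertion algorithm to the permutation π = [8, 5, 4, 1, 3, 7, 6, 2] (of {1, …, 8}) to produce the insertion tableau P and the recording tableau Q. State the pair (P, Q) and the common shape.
P = [1, 2, 6] / [3, 7] / [4] / [5] / [8];  Q = [1, 5, 6] / [2, 7] / [3] / [4] / [8];  common shape = (3, 2, 1, 1, 1)

Row-insert the values π_1, π_2, … into P one at a time, bumping the leftmost entry strictly greater than the inserted value down to the next row. The recording tableau Q records, in position (i, j), the step at which that cell was added to P.
  Insert 8 (step 1): P = [8];  Q = [1]
  Insert 5 (step 2): P = [5] / [8];  Q = [1] / [2]
  Insert 4 (step 3): P = [4] / [5] / [8];  Q = [1] / [2] / [3]
  Insert 1 (step 4): P = [1] / [4] / [5] / [8];  Q = [1] / [2] / [3] / [4]
  Insert 3 (step 5): P = [1, 3] / [4] / [5] / [8];  Q = [1, 5] / [2] / [3] / [4]
  Insert 7 (step 6): P = [1, 3, 7] / [4] / [5] / [8];  Q = [1, 5, 6] / [2] / [3] / [4]
  Insert 6 (step 7): P = [1, 3, 6] / [4, 7] / [5] / [8];  Q = [1, 5, 6] / [2, 7] / [3] / [4]
  Insert 2 (step 8): P = [1, 2, 6] / [3, 7] / [4] / [5] / [8];  Q = [1, 5, 6] / [2, 7] / [3] / [4] / [8]
Final shape: (3, 2, 1, 1, 1).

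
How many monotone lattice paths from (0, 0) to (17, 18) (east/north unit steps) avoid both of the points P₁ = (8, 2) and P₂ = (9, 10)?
Number of paths = 3261941265

Inclusion–exclusion. Total paths: C(35, 17) = 4537567650. Through P₁: C(10, 8)·C(25, 9) = 91933875. Through P₂: C(19, 9)·C(16, 8) = 1188904860. Since P₁ is strictly southwest of P₂, a monotone path through both must visit P₁ then P₂; paths through both = C(10, 8)·C(9, 1)·C(16, 8) = 5212350. Avoid both = 4537567650 − 91933875 − 1188904860 + 5212350 = 3261941265.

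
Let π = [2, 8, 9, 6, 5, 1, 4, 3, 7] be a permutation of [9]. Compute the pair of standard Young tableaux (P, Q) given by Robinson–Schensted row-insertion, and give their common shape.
P = [1, 3, 7] / [2, 4, 9] / [5] / [6] / [8];  Q = [1, 2, 3] / [4, 7, 9] / [5] / [6] / [8];  common shape = (3, 3, 1, 1, 1)

Row-insert the values π_1, π_2, … into P one at a time, bumping the leftmost entry strictly greater than the inserted value down to the next row. The recording tableau Q records, in position (i, j), the step at which that cell was added to P.
  Insert 2 (step 1): P = [2];  Q = [1]
  Insert 8 (step 2): P = [2, 8];  Q = [1, 2]
  Insert 9 (step 3): P = [2, 8, 9];  Q = [1, 2, 3]
  Insert 6 (step 4): P = [2, 6, 9] / [8];  Q = [1, 2, 3] / [4]
  Insert 5 (step 5): P = [2, 5, 9] / [6] / [8];  Q = [1, 2, 3] / [4] / [5]
  Insert 1 (step 6): P = [1, 5, 9] / [2] / [6] / [8];  Q = [1, 2, 3] / [4] / [5] / [6]
  Insert 4 (step 7): P = [1, 4, 9] / [2, 5] / [6] / [8];  Q = [1, 2, 3] / [4, 7] / [5] / [6]
  Insert 3 (step 8): P = [1, 3, 9] / [2, 4] / [5] / [6] / [8];  Q = [1, 2, 3] / [4, 7] / [5] / [6] / [8]
  Insert 7 (step 9): P = [1, 3, 7] / [2, 4, 9] / [5] / [6] / [8];  Q = [1, 2, 3] / [4, 7, 9] / [5] / [6] / [8]
Final shape: (3, 3, 1, 1, 1).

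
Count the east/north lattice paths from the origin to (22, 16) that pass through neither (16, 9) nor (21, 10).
Number of paths = 18509569125

Inclusion–exclusion. Total paths: C(38, 22) = 22239974430. Through P₁: C(25, 16)·C(13, 6) = 3505745100. Through P₂: C(31, 21)·C(7, 1) = 310465155. Since P₁ is strictly southwest of P₂, a monotone path through both must visit P₁ then P₂; paths through both = C(25, 16)·C(6, 5)·C(7, 1) = 85804950. Avoid both = 22239974430 − 3505745100 − 310465155 + 85804950 = 18509569125.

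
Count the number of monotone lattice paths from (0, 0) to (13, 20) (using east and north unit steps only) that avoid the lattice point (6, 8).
Number of paths = 421851276

Total paths from (0, 0) to (13, 20): C(33, 13) = 573166440. Paths through (6, 8): (paths (0, 0) → (6, 8)) × (paths (6, 8) → (13, 20)) = C(14, 6) · C(19, 7) = 3003 · 50388 = 151315164. Avoidance count = 573166440 − 151315164 = 421851276.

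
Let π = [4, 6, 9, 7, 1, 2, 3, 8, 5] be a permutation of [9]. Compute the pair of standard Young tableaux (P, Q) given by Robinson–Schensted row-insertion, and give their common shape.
P = [1, 2, 3, 5] / [4, 6, 7, 8] / [9];  Q = [1, 2, 3, 8] / [4, 6, 7, 9] / [5];  common shape = (4, 4, 1)

Row-insert the values π_1, π_2, … into P one at a time, bumping the leftmost entry strictly greater than the inserted value down to the next row. The recording tableau Q records, in position (i, j), the step at which that cell was added to P.
  Insert 4 (step 1): P = [4];  Q = [1]
  Insert 6 (step 2): P = [4, 6];  Q = [1, 2]
  Insert 9 (step 3): P = [4, 6, 9];  Q = [1, 2, 3]
  Insert 7 (step 4): P = [4, 6, 7] / [9];  Q = [1, 2, 3] / [4]
  Insert 1 (step 5): P = [1, 6, 7] / [4] / [9];  Q = [1, 2, 3] / [4] / [5]
  Insert 2 (step 6): P = [1, 2, 7] / [4, 6] / [9];  Q = [1, 2, 3] / [4, 6] / [5]
  Insert 3 (step 7): P = [1, 2, 3] / [4, 6, 7] / [9];  Q = [1, 2, 3] / [4, 6, 7] / [5]
  Insert 8 (step 8): P = [1, 2, 3, 8] / [4, 6, 7] / [9];  Q = [1, 2, 3, 8] / [4, 6, 7] / [5]
  Insert 5 (step 9): P = [1, 2, 3, 5] / [4, 6, 7, 8] / [9];  Q = [1, 2, 3, 8] / [4, 6, 7, 9] / [5]
Final shape: (4, 4, 1).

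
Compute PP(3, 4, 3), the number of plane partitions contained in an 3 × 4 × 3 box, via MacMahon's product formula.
PP(3, 4, 3) = 4116

Evaluate the triple product over i = 1..3, j = 1..4, k = 1..3. The factors are (2/1) · (3/2) · (4/3) · (3/2) · (4/3) · (5/4) · (4/3) · (5/4) · … (36 factors total). The numerators and denominators telescope so the product is an integer; carrying out the multiplication exactly gives PP(3, 4, 3) = 4116.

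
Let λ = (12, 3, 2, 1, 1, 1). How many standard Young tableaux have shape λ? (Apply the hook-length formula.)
# SYT of shape (12, 3, 2, 1, 1, 1) = 4377600

Hook-length formula: f^λ = n! / Π hook(c), product over all cells c of the Young diagram. For λ = (12, 3, 2, 1, 1, 1), n = 20 boxes. Hook lengths by row (left-to-right, top-to-bottom): [17, 13, 11, 9, 8, 7, 6, 5, 4, 3, 2, 1]; [7, 3, 1]; [5, 1]; [3]; [2]; [1]. Product of hooks = 555761606400. So f^λ = 20! / 555761606400 = 2432902008176640000 / 555761606400 = 4377600.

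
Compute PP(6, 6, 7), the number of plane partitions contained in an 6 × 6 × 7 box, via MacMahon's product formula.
PP(6, 6, 7) = 29706808370096

Evaluate the triple product over i = 1..6, j = 1..6, k = 1..7. The factors are (2/1) · (3/2) · (4/3) · (5/4) · (6/5) · (7/6) · (8/7) · (3/2) · … (252 factors total). The numerators and denominators telescope so the product is an integer; carrying out the multiplication exactly gives PP(6, 6, 7) = 29706808370096.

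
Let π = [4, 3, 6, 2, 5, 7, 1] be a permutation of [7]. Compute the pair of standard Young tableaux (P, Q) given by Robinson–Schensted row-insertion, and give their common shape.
P = [1, 5, 7] / [2, 6] / [3] / [4];  Q = [1, 3, 6] / [2, 5] / [4] / [7];  common shape = (3, 2, 1, 1)

Row-insert the values π_1, π_2, … into P one at a time, bumping the leftmost entry strictly greater than the inserted value down to the next row. The recording tableau Q records, in position (i, j), the step at which that cell was added to P.
  Insert 4 (step 1): P = [4];  Q = [1]
  Insert 3 (step 2): P = [3] / [4];  Q = [1] / [2]
  Insert 6 (step 3): P = [3, 6] / [4];  Q = [1, 3] / [2]
  Insert 2 (step 4): P = [2, 6] / [3] / [4];  Q = [1, 3] / [2] / [4]
  Insert 5 (step 5): P = [2, 5] / [3, 6] / [4];  Q = [1, 3] / [2, 5] / [4]
  Insert 7 (step 6): P = [2, 5, 7] / [3, 6] / [4];  Q = [1, 3, 6] / [2, 5] / [4]
  Insert 1 (step 7): P = [1, 5, 7] / [2, 6] / [3] / [4];  Q = [1, 3, 6] / [2, 5] / [4] / [7]
Final shape: (3, 2, 1, 1).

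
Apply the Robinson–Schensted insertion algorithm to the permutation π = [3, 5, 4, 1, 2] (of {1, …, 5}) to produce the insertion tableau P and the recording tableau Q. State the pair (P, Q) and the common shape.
P = [1, 2] / [3, 4] / [5];  Q = [1, 2] / [3, 5] / [4];  common shape = (2, 2, 1)

Row-insert the values π_1, π_2, … into P one at a time, bumping the leftmost entry strictly greater than the inserted value down to the next row. The recording tableau Q records, in position (i, j), the step at which that cell was added to P.
  Insert 3 (step 1): P = [3];  Q = [1]
  Insert 5 (step 2): P = [3, 5];  Q = [1, 2]
  Insert 4 (step 3): P = [3, 4] / [5];  Q = [1, 2] / [3]
  Insert 1 (step 4): P = [1, 4] / [3] / [5];  Q = [1, 2] / [3] / [4]
  Insert 2 (step 5): P = [1, 2] / [3, 4] / [5];  Q = [1, 2] / [3, 5] / [4]
Final shape: (2, 2, 1).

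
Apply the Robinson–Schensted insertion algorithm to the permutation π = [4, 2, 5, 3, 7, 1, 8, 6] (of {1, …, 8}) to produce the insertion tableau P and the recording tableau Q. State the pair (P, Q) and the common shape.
P = [1, 3, 6, 8] / [2, 5, 7] / [4];  Q = [1, 3, 5, 7] / [2, 4, 8] / [6];  common shape = (4, 3, 1)

Row-insert the values π_1, π_2, … into P one at a time, bumping the leftmost entry strictly greater than the inserted value down to the next row. The recording tableau Q records, in position (i, j), the step at which that cell was added to P.
  Insert 4 (step 1): P = [4];  Q = [1]
  Insert 2 (step 2): P = [2] / [4];  Q = [1] / [2]
  Insert 5 (step 3): P = [2, 5] / [4];  Q = [1, 3] / [2]
  Insert 3 (step 4): P = [2, 3] / [4, 5];  Q = [1, 3] / [2, 4]
  Insert 7 (step 5): P = [2, 3, 7] / [4, 5];  Q = [1, 3, 5] / [2, 4]
  Insert 1 (step 6): P = [1, 3, 7] / [2, 5] / [4];  Q = [1, 3, 5] / [2, 4] / [6]
  Insert 8 (step 7): P = [1, 3, 7, 8] / [2, 5] / [4];  Q = [1, 3, 5, 7] / [2, 4] / [6]
  Insert 6 (step 8): P = [1, 3, 6, 8] / [2, 5, 7] / [4];  Q = [1, 3, 5, 7] / [2, 4, 8] / [6]
Final shape: (4, 3, 1).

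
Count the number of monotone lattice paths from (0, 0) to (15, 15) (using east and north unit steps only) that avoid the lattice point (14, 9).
Number of paths = 149397190

Total paths from (0, 0) to (15, 15): C(30, 15) = 155117520. Paths through (14, 9): (paths (0, 0) → (14, 9)) × (paths (14, 9) → (15, 15)) = C(23, 14) · C(7, 1) = 817190 · 7 = 5720330. Avoidance count = 155117520 − 5720330 = 149397190.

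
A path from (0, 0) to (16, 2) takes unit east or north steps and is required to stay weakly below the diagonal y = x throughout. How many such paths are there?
Number of paths = 135

By the reflection principle (André's argument), the number of monotone paths to (16, 2) with n ≤ m that never go above y = x is C(18, 16) − C(18, 17) = 153 − 18 = 135.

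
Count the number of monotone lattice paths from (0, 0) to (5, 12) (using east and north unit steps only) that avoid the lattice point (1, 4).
Number of paths = 3713

Total paths from (0, 0) to (5, 12): C(17, 5) = 6188. Paths through (1, 4): (paths (0, 0) → (1, 4)) × (paths (1, 4) → (5, 12)) = C(5, 1) · C(12, 4) = 5 · 495 = 2475. Avoidance count = 6188 − 2475 = 3713.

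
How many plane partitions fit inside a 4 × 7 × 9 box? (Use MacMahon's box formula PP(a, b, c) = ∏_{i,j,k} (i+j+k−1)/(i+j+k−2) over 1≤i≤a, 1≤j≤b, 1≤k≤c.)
PP(4, 7, 9) = 10323075958624

Evaluate the triple product over i = 1..4, j = 1..7, k = 1..9. The factors are (2/1) · (3/2) · (4/3) · (5/4) · (6/5) · (7/6) · (8/7) · (9/8) · … (252 factors total). The numerators and denominators telescope so the product is an integer; carrying out the multiplication exactly gives PP(4, 7, 9) = 10323075958624.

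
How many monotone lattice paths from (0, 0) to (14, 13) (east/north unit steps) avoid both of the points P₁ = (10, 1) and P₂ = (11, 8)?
Number of paths = 15810616

Inclusion–exclusion. Total paths: C(27, 14) = 20058300. Through P₁: C(11, 10)·C(16, 4) = 20020. Through P₂: C(19, 11)·C(8, 3) = 4232592. Since P₁ is strictly southwest of P₂, a monotone path through both must visit P₁ then P₂; paths through both = C(11, 10)·C(8, 1)·C(8, 3) = 4928. Avoid both = 20058300 − 20020 − 4232592 + 4928 = 15810616.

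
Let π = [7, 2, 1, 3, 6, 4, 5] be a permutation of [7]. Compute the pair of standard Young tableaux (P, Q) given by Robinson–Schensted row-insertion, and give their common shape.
P = [1, 3, 4, 5] / [2, 6] / [7];  Q = [1, 4, 5, 7] / [2, 6] / [3];  common shape = (4, 2, 1)

Row-insert the values π_1, π_2, … into P one at a time, bumping the leftmost entry strictly greater than the inserted value down to the next row. The recording tableau Q records, in position (i, j), the step at which that cell was added to P.
  Insert 7 (step 1): P = [7];  Q = [1]
  Insert 2 (step 2): P = [2] / [7];  Q = [1] / [2]
  Insert 1 (step 3): P = [1] / [2] / [7];  Q = [1] / [2] / [3]
  Insert 3 (step 4): P = [1, 3] / [2] / [7];  Q = [1, 4] / [2] / [3]
  Insert 6 (step 5): P = [1, 3, 6] / [2] / [7];  Q = [1, 4, 5] / [2] / [3]
  Insert 4 (step 6): P = [1, 3, 4] / [2, 6] / [7];  Q = [1, 4, 5] / [2, 6] / [3]
  Insert 5 (step 7): P = [1, 3, 4, 5] / [2, 6] / [7];  Q = [1, 4, 5, 7] / [2, 6] / [3]
Final shape: (4, 2, 1).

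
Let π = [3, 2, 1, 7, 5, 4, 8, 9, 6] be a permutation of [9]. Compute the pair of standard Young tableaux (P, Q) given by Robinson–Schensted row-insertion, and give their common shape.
P = [1, 4, 6, 9] / [2, 5, 8] / [3, 7];  Q = [1, 4, 7, 8] / [2, 5, 9] / [3, 6];  common shape = (4, 3, 2)

Row-insert the values π_1, π_2, … into P one at a time, bumping the leftmost entry strictly greater than the inserted value down to the next row. The recording tableau Q records, in position (i, j), the step at which that cell was added to P.
  Insert 3 (step 1): P = [3];  Q = [1]
  Insert 2 (step 2): P = [2] / [3];  Q = [1] / [2]
  Insert 1 (step 3): P = [1] / [2] / [3];  Q = [1] / [2] / [3]
  Insert 7 (step 4): P = [1, 7] / [2] / [3];  Q = [1, 4] / [2] / [3]
  Insert 5 (step 5): P = [1, 5] / [2, 7] / [3];  Q = [1, 4] / [2, 5] / [3]
  Insert 4 (step 6): P = [1, 4] / [2, 5] / [3, 7];  Q = [1, 4] / [2, 5] / [3, 6]
  Insert 8 (step 7): P = [1, 4, 8] / [2, 5] / [3, 7];  Q = [1, 4, 7] / [2, 5] / [3, 6]
  Insert 9 (step 8): P = [1, 4, 8, 9] / [2, 5] / [3, 7];  Q = [1, 4, 7, 8] / [2, 5] / [3, 6]
  Insert 6 (step 9): P = [1, 4, 6, 9] / [2, 5, 8] / [3, 7];  Q = [1, 4, 7, 8] / [2, 5, 9] / [3, 6]
Final shape: (4, 3, 2).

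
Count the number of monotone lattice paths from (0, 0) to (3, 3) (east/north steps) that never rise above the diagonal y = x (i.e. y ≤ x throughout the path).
Number of paths = 5

By the reflection principle (André's argument), the number of monotone paths to (3, 3) with n ≤ m that never go above y = x is C(6, 3) − C(6, 4) = 20 − 15 = 5.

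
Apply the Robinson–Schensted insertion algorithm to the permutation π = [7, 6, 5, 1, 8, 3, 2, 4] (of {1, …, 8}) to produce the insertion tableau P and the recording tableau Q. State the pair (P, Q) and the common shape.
P = [1, 2, 4] / [3, 8] / [5] / [6] / [7];  Q = [1, 5, 8] / [2, 6] / [3] / [4] / [7];  common shape = (3, 2, 1, 1, 1)

Row-insert the values π_1, π_2, … into P one at a time, bumping the leftmost entry strictly greater than the inserted value down to the next row. The recording tableau Q records, in position (i, j), the step at which that cell was added to P.
  Insert 7 (step 1): P = [7];  Q = [1]
  Insert 6 (step 2): P = [6] / [7];  Q = [1] / [2]
  Insert 5 (step 3): P = [5] / [6] / [7];  Q = [1] / [2] / [3]
  Insert 1 (step 4): P = [1] / [5] / [6] / [7];  Q = [1] / [2] / [3] / [4]
  Insert 8 (step 5): P = [1, 8] / [5] / [6] / [7];  Q = [1, 5] / [2] / [3] / [4]
  Insert 3 (step 6): P = [1, 3] / [5, 8] / [6] / [7];  Q = [1, 5] / [2, 6] / [3] / [4]
  Insert 2 (step 7): P = [1, 2] / [3, 8] / [5] / [6] / [7];  Q = [1, 5] / [2, 6] / [3] / [4] / [7]
  Insert 4 (step 8): P = [1, 2, 4] / [3, 8] / [5] / [6] / [7];  Q = [1, 5, 8] / [2, 6] / [3] / [4] / [7]
Final shape: (3, 2, 1, 1, 1).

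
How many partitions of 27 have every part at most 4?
p(27, parts ≤ 4) = 225

Use the recurrence p(n, m) = p(n, m−1) + p(n−m, m): either the largest part is < m (count p(n, m−1)) or the largest part is exactly m (remove one copy of m, count p(n−m, m)). With p(0, ·) = 1 this gives p(27, parts ≤ 4) = 225. (By conjugating Young diagrams, this also counts partitions of 27 into at most 4 parts.)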